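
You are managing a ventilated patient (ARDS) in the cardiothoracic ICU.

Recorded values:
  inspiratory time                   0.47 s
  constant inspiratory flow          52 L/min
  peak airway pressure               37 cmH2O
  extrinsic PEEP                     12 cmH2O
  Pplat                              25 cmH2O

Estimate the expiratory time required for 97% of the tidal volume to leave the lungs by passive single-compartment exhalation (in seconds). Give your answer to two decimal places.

Flow: 52 L/min ÷ 60 = 0.8667 L/s.
Vt = flow × Ti = 0.8667 L/s × 0.47 s × 1000 mL/L = 407.35 mL.
R = (PIP − Pplat)/V̇ = (37 − 25) / 0.8667 = 12.0/0.8667 = 13.846 cmH2O·s/L.
C = Vt/(Pplat − PEEP) = 407.35 / (25 − 12) = 407.35/13.0 = 31.335 mL/cmH2O.
τ = R × C = 13.846 × 0.03134 L/cmH2O = 0.4339 s.
t = −τ·ln(1 − 0.97) = −0.4339·ln(0.03) = 1.521 s.

1.52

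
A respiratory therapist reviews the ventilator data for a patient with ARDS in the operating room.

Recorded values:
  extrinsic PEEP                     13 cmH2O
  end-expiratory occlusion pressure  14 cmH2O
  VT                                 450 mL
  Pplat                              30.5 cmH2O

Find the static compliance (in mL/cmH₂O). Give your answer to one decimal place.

End-expiratory occlusion gives total PEEP = 14 cmH2O (intrinsic PEEP = 14 − 13 = 1). Use total PEEP for the elastic gradient.
Cstat = Vt / (Pplat − PEEPtotal) = 450 / (30.5 − 14) = 450 / 16.5 = 27.273 mL/cmH2O.

27.3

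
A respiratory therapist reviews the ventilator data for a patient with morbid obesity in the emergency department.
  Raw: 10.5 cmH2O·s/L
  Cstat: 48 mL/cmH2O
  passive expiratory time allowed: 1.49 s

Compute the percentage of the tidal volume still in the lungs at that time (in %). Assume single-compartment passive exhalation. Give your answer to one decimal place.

5.2

τ = R × C = 10.5 × 48 mL/cmH2O = 10.5 × 0.048 L/cmH2O = 0.504 s.
Passive exhalation: V(t)/V₀ = e^(−t/τ) = e^(−1.49/0.504) = 0.05201.
Fraction remaining = 0.05201 → 5.201%.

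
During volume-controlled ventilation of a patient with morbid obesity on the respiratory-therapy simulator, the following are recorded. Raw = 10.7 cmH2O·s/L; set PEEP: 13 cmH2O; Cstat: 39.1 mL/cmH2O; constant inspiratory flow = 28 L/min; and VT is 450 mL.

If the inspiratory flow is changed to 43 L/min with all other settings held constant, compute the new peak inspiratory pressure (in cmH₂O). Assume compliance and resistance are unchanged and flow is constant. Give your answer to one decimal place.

32.2

Flow: 28 L/min ÷ 60 = 0.4667 L/s.
New flow: 43 L/min ÷ 60 = 0.7167 L/s.
PIP = Vt/C + R·V̇ + PEEP (constant-flow equation of motion).
Only the resistive term changes: ΔPIP = R × ΔV̇ = 10.7 × (0.7167 − 0.4667) = 10.7 × 0.25 = 2.675 cmH2O.
Original PIP = 450/39.1 + 10.7×0.4667 + 13 = 29.503 cmH2O; new PIP = 29.503 + (2.675) = 32.178 cmH2O.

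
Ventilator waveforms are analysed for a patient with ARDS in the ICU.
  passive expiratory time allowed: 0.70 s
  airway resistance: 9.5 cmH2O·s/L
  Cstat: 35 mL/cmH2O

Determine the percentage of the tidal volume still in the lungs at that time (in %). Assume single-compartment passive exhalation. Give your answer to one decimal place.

12.2

τ = R × C = 9.5 × 35 mL/cmH2O = 9.5 × 0.035 L/cmH2O = 0.3325 s.
Passive exhalation: V(t)/V₀ = e^(−t/τ) = e^(−0.70/0.3325) = 0.1218.
Fraction remaining = 0.1218 → 12.18%.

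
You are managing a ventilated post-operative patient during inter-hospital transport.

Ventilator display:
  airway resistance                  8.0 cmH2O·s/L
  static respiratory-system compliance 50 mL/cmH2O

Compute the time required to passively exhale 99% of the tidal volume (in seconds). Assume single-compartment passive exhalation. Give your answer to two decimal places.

1.84

τ = R × C = 8.0 × 50 mL/cmH2O = 8.0 × 0.050 L/cmH2O = 0.4 s.
Exhaled fraction f = 1 − e^(−t/τ) → t = −τ·ln(1 − f) = −0.4·ln(0.01) = 1.842 s.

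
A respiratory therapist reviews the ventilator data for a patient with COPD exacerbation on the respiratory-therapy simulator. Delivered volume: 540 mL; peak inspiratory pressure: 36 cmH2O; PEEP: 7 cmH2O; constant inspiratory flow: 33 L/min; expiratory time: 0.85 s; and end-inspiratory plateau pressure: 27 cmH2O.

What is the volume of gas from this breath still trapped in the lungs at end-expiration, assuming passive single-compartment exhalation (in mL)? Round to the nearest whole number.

79

Flow: 33 L/min ÷ 60 = 0.55 L/s.
R = (PIP − Pplat)/V̇ = (36 − 27) / 0.55 = 9.0/0.55 = 16.364 cmH2O·s/L.
C = Vt/(Pplat − PEEP) = 540.0 / (27 − 7) = 540.0/20.0 = 27.0 mL/cmH2O.
τ = R × C = 16.364 × 0.027 L/cmH2O = 0.4418 s.
Fraction remaining = e^(−Te/τ) = e^(−0.85/0.4418) = 0.146.
Trapped volume = 540.0 × 0.146 = 78.84 mL.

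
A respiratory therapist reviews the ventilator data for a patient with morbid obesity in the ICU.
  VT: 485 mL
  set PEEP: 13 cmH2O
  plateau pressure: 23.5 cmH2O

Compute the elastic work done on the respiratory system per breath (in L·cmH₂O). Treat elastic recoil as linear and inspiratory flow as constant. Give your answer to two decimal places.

2.55

Elastic work ≈ ½ × (Pplat − PEEP) × Vt = 0.5 × (23.5 − 13) × 0.485 L = 0.5 × 10.5 × 0.485 = 2.546 L·cmH2O.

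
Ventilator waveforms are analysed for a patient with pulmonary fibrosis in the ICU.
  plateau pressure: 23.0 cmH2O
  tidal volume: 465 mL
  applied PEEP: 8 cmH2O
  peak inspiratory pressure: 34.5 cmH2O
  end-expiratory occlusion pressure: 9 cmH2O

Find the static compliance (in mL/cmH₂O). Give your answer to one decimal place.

33.2

End-expiratory occlusion gives total PEEP = 9 cmH2O (intrinsic PEEP = 9 − 8 = 1). Use total PEEP for the elastic gradient.
Cstat = Vt / (Pplat − PEEPtotal) = 465 / (23.0 − 9) = 465 / 14.0 = 33.214 mL/cmH2O.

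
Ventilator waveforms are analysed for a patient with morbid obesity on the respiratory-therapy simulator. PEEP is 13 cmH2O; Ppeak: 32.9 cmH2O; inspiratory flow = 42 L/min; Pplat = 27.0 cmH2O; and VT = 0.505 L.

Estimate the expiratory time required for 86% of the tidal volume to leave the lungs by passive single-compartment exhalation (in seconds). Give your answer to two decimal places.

Flow: 42 L/min ÷ 60 = 0.7 L/s.
R = (PIP − Pplat)/V̇ = (32.9 − 27.0) / 0.7 = 5.9/0.7 = 8.429 cmH2O·s/L.
C = Vt/(Pplat − PEEP) = 505.0 / (27.0 − 13) = 505.0/14.0 = 36.071 mL/cmH2O.
τ = R × C = 8.429 × 0.03607 L/cmH2O = 0.304 s.
t = −τ·ln(1 − 0.86) = −0.304·ln(0.14) = 0.5977 s.

0.60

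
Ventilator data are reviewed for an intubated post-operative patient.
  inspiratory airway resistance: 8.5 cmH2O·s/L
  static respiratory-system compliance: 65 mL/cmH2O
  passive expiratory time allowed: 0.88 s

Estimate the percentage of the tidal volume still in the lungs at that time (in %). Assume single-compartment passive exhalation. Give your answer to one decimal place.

20.3

τ = R × C = 8.5 × 65 mL/cmH2O = 8.5 × 0.065 L/cmH2O = 0.5525 s.
Passive exhalation: V(t)/V₀ = e^(−t/τ) = e^(−0.88/0.5525) = 0.2034.
Fraction remaining = 0.2034 → 20.34%.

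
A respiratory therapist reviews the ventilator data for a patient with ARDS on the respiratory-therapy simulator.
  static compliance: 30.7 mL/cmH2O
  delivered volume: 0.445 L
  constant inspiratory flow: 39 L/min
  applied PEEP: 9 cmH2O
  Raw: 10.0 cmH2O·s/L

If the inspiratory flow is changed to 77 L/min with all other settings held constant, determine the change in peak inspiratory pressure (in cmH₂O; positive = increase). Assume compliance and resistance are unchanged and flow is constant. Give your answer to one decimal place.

Flow: 39 L/min ÷ 60 = 0.65 L/s.
New flow: 77 L/min ÷ 60 = 1.2833 L/s.
PIP = Vt/C + R·V̇ + PEEP (constant-flow equation of motion).
Only the resistive term changes: ΔPIP = R × ΔV̇ = 10.0 × (1.2833 − 0.65) = 10.0 × 0.6333 = 6.333 cmH2O.

6.3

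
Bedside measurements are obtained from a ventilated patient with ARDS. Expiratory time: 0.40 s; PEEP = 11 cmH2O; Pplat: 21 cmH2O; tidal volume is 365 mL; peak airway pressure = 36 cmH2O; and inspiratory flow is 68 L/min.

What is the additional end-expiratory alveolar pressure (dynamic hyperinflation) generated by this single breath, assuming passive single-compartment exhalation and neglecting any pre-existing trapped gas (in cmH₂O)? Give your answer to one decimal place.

Flow: 68 L/min ÷ 60 = 1.1333 L/s.
R = (PIP − Pplat)/V̇ = (36 − 21) / 1.1333 = 15.0/1.1333 = 13.236 cmH2O·s/L.
C = Vt/(Pplat − PEEP) = 365.0 / (21 − 11) = 365.0/10.0 = 36.5 mL/cmH2O.
τ = R × C = 13.236 × 0.0365 L/cmH2O = 0.4831 s.
Fraction remaining = e^(−Te/τ) = e^(−0.40/0.4831) = 0.4369; trapped volume = 365.0 × 0.4369 = 159.47 mL.
Additional alveolar pressure from trapping ≈ V_trapped / C = 159.47 / 36.5 = 4.369 cmH2O.

4.4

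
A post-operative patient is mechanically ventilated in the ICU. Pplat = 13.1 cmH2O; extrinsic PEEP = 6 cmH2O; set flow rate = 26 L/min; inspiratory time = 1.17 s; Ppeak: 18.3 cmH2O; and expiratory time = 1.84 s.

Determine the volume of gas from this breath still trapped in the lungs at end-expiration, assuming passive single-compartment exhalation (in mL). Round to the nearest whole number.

Flow: 26 L/min ÷ 60 = 0.4333 L/s.
Vt = flow × Ti = 0.4333 L/s × 1.17 s × 1000 mL/L = 506.96 mL.
R = (PIP − Pplat)/V̇ = (18.3 − 13.1) / 0.4333 = 5.2/0.4333 = 12.001 cmH2O·s/L.
C = Vt/(Pplat − PEEP) = 506.96 / (13.1 − 6) = 506.96/7.1 = 71.403 mL/cmH2O.
τ = R × C = 12.001 × 0.0714 L/cmH2O = 0.8569 s.
Fraction remaining = e^(−Te/τ) = e^(−1.84/0.8569) = 0.1168.
Trapped volume = 506.96 × 0.1168 = 59.213 mL.

59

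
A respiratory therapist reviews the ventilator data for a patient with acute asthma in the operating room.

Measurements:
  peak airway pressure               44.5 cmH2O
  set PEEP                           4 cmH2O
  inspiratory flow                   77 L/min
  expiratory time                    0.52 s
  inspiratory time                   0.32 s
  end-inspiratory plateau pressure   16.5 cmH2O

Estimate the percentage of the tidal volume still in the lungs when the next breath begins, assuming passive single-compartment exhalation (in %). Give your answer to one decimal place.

48.4

Flow: 77 L/min ÷ 60 = 1.2833 L/s.
Vt = flow × Ti = 1.2833 L/s × 0.32 s × 1000 mL/L = 410.66 mL.
R = (PIP − Pplat)/V̇ = (44.5 − 16.5) / 1.2833 = 28.0/1.2833 = 21.819 cmH2O·s/L.
C = Vt/(Pplat − PEEP) = 410.66 / (16.5 − 4) = 410.66/12.5 = 32.853 mL/cmH2O.
τ = R × C = 21.819 × 0.03285 L/cmH2O = 0.7168 s.
Fraction remaining at end-expiration = e^(−Te/τ) = e^(−0.52/0.7168) = 0.4841 → 48.41%.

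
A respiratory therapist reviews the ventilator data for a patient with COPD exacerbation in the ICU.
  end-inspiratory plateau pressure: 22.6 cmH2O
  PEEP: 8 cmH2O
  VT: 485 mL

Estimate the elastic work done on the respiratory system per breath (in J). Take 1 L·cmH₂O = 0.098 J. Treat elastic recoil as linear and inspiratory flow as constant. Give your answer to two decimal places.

0.35

Elastic work ≈ ½ × (Pplat − PEEP) × Vt = 0.5 × (22.6 − 8) × 0.485 L = 0.5 × 14.6 × 0.485 = 3.541 L·cmH2O.
× 0.098 J/(L·cmH2O) → 0.347 J.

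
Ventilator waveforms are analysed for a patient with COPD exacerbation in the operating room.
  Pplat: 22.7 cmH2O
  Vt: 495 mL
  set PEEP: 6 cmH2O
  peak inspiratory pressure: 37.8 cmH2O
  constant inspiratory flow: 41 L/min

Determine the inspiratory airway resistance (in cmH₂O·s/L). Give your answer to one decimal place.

Flow: 41 L/min ÷ 60 = 0.6833 L/s.
Raw = (PIP − Pplat) / flow = (37.8 − 22.7) / 0.6833 = 15.1 / 0.6833 = 22.099 cmH2O·s/L.

22.1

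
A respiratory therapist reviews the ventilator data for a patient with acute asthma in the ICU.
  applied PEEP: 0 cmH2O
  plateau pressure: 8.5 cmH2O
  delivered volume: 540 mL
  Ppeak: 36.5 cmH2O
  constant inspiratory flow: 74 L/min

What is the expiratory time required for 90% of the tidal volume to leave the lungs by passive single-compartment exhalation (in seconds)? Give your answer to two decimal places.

Flow: 74 L/min ÷ 60 = 1.2333 L/s.
R = (PIP − Pplat)/V̇ = (36.5 − 8.5) / 1.2333 = 28.0/1.2333 = 22.703 cmH2O·s/L.
C = Vt/(Pplat − PEEP) = 540.0 / (8.5 − 0) = 540.0/8.5 = 63.529 mL/cmH2O.
τ = R × C = 22.703 × 0.06353 L/cmH2O = 1.442 s.
t = −τ·ln(1 − 0.90) = −1.442·ln(0.1) = 3.32 s.

3.32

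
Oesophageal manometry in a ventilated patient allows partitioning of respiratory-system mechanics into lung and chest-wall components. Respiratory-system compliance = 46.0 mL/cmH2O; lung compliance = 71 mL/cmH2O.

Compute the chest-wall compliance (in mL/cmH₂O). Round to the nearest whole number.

1/Ccw = 1/Crs − 1/CL.
1/Ccw = 1/46.0 − 1/71 = 0.007655.
Ccw = 130.63 mL/cmH2O.

131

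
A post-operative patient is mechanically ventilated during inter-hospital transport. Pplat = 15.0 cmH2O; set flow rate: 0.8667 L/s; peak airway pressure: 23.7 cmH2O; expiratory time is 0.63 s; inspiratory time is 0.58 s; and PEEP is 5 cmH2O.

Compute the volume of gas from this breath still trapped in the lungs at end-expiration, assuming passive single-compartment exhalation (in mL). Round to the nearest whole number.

Vt = flow × Ti = 0.8667 L/s × 0.58 s × 1000 mL/L = 502.69 mL.
R = (PIP − Pplat)/V̇ = (23.7 − 15.0) / 0.8667 = 8.7/0.8667 = 10.038 cmH2O·s/L.
C = Vt/(Pplat − PEEP) = 502.69 / (15.0 − 5) = 502.69/10.0 = 50.269 mL/cmH2O.
τ = R × C = 10.038 × 0.05027 L/cmH2O = 0.5046 s.
Fraction remaining = e^(−Te/τ) = e^(−0.63/0.5046) = 0.2869.
Trapped volume = 502.69 × 0.2869 = 144.22 mL.

144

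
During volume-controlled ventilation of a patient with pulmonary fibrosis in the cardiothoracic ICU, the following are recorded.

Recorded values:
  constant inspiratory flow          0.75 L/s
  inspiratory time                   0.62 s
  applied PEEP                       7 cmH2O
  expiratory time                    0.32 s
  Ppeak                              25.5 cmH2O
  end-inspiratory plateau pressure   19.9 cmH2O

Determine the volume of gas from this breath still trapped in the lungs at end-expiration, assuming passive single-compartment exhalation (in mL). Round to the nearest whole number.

142

Vt = flow × Ti = 0.75 L/s × 0.62 s × 1000 mL/L = 465.0 mL.
R = (PIP − Pplat)/V̇ = (25.5 − 19.9) / 0.75 = 5.6/0.75 = 7.467 cmH2O·s/L.
C = Vt/(Pplat − PEEP) = 465.0 / (19.9 − 7) = 465.0/12.9 = 36.047 mL/cmH2O.
τ = R × C = 7.467 × 0.03605 L/cmH2O = 0.2692 s.
Fraction remaining = e^(−Te/τ) = e^(−0.32/0.2692) = 0.3046.
Trapped volume = 465.0 × 0.3046 = 141.64 mL.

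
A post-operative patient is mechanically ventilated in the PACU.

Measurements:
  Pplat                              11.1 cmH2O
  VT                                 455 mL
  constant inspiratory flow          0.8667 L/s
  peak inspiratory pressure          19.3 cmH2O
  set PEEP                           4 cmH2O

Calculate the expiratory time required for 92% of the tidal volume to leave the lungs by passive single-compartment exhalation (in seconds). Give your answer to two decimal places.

R = (PIP − Pplat)/V̇ = (19.3 − 11.1) / 0.8667 = 8.2/0.8667 = 9.461 cmH2O·s/L.
C = Vt/(Pplat − PEEP) = 455.0 / (11.1 − 4) = 455.0/7.1 = 64.085 mL/cmH2O.
τ = R × C = 9.461 × 0.06409 L/cmH2O = 0.6064 s.
t = −τ·ln(1 − 0.92) = −0.6064·ln(0.08) = 1.532 s.

1.53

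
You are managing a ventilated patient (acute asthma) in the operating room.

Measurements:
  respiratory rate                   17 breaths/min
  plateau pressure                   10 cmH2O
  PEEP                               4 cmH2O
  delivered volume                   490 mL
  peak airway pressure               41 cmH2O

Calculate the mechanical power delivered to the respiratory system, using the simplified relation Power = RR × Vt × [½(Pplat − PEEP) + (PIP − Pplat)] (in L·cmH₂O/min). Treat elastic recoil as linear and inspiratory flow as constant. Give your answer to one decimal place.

283.2

Per-breath work = Vt × [½(Pplat−PEEP) + (PIP−Pplat)] = 0.490 × [0.5×6.0 + 31.0] = 0.490 × 34.0 = 16.66 L·cmH2O.
Power = 17 × 16.66 = 283.22 L·cmH2O/min.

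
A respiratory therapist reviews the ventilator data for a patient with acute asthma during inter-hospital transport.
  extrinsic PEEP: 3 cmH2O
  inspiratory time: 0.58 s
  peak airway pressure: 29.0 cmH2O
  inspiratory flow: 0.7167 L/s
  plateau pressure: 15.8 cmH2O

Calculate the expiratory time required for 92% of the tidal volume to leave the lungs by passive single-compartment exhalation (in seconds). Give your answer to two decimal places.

1.51

Vt = flow × Ti = 0.7167 L/s × 0.58 s × 1000 mL/L = 415.69 mL.
R = (PIP − Pplat)/V̇ = (29.0 − 15.8) / 0.7167 = 13.2/0.7167 = 18.418 cmH2O·s/L.
C = Vt/(Pplat − PEEP) = 415.69 / (15.8 − 3) = 415.69/12.8 = 32.476 mL/cmH2O.
τ = R × C = 18.418 × 0.03248 L/cmH2O = 0.5982 s.
t = −τ·ln(1 − 0.92) = −0.5982·ln(0.08) = 1.511 s.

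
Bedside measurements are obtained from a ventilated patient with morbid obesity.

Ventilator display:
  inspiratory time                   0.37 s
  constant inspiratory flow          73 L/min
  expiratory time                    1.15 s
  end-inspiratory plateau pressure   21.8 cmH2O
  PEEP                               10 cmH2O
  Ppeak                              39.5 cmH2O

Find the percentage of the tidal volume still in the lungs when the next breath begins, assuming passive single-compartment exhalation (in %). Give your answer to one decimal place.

12.6

Flow: 73 L/min ÷ 60 = 1.2167 L/s.
Vt = flow × Ti = 1.2167 L/s × 0.37 s × 1000 mL/L = 450.18 mL.
R = (PIP − Pplat)/V̇ = (39.5 − 21.8) / 1.2167 = 17.7/1.2167 = 14.548 cmH2O·s/L.
C = Vt/(Pplat − PEEP) = 450.18 / (21.8 − 10) = 450.18/11.8 = 38.151 mL/cmH2O.
τ = R × C = 14.548 × 0.03815 L/cmH2O = 0.555 s.
Fraction remaining at end-expiration = e^(−Te/τ) = e^(−1.15/0.555) = 0.1259 → 12.59%.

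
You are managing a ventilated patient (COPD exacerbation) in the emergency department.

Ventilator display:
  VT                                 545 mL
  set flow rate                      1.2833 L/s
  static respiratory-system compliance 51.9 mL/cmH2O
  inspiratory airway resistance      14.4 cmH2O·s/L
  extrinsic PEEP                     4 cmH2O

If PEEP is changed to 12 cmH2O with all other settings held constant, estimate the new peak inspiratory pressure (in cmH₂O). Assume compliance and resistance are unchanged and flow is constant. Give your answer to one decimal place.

41.0

PIP = Vt/C + R·V̇ + PEEP (constant-flow equation of motion).
Only the baseline term changes: ΔPIP = ΔPEEP = 12 − 4 = 8.0 cmH2O.
Original PIP = 545/51.9 + 14.4×1.2833 + 4 = 32.98 cmH2O; new PIP = 32.98 + (8.0) = 40.98 cmH2O.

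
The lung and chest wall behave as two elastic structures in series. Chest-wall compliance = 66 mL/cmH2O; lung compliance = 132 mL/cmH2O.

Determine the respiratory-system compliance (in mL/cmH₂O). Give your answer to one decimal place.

Lung and chest wall are elastances in series: 1/Crs = 1/CL + 1/Ccw.
1/Crs = 1/132 + 1/66 = 0.02273.
Crs = 43.995 mL/cmH2O.

44.0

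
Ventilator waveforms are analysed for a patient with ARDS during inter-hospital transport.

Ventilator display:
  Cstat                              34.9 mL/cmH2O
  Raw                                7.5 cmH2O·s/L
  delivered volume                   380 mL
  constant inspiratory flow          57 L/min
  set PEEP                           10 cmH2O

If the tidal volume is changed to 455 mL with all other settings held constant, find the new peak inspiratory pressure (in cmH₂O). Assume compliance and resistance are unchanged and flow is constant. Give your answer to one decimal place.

Flow: 57 L/min ÷ 60 = 0.95 L/s.
PIP = Vt/C + R·V̇ + PEEP (constant-flow equation of motion).
Only the elastic term changes: ΔPIP = ΔVt / C = (455 − 380) / 34.9 = 2.149 cmH2O.
Original PIP = 380/34.9 + 7.5×0.95 + 10 = 28.013 cmH2O; new PIP = 28.013 + (2.149) = 30.162 cmH2O.

30.2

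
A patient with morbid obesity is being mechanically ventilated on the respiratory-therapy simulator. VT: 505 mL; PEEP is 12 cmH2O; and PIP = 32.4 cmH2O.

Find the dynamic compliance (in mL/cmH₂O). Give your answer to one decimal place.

24.8

Dynamic compliance = Vt / (PIP − PEEP) = 505 / (32.4 − 12) = 505 / 20.4 = 24.755 mL/cmH2O.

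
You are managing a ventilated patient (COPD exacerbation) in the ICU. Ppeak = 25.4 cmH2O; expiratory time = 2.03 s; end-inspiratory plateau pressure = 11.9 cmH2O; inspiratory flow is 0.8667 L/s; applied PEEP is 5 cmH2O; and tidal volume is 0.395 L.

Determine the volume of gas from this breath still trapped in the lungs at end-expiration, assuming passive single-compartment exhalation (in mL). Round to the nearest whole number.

41

R = (PIP − Pplat)/V̇ = (25.4 − 11.9) / 0.8667 = 13.5/0.8667 = 15.576 cmH2O·s/L.
C = Vt/(Pplat − PEEP) = 395.0 / (11.9 − 5) = 395.0/6.9 = 57.246 mL/cmH2O.
τ = R × C = 15.576 × 0.05725 L/cmH2O = 0.8917 s.
Fraction remaining = e^(−Te/τ) = e^(−2.03/0.8917) = 0.1026.
Trapped volume = 395.0 × 0.1026 = 40.527 mL.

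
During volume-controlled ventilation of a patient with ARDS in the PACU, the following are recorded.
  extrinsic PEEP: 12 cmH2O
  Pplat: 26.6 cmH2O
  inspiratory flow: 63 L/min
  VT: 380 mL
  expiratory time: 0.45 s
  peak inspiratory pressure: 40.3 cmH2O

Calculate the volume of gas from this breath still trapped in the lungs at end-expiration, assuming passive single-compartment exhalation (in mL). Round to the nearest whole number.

Flow: 63 L/min ÷ 60 = 1.05 L/s.
R = (PIP − Pplat)/V̇ = (40.3 − 26.6) / 1.05 = 13.7/1.05 = 13.048 cmH2O·s/L.
C = Vt/(Pplat − PEEP) = 380.0 / (26.6 − 12) = 380.0/14.6 = 26.027 mL/cmH2O.
τ = R × C = 13.048 × 0.02603 L/cmH2O = 0.3396 s.
Fraction remaining = e^(−Te/τ) = e^(−0.45/0.3396) = 0.2658.
Trapped volume = 380.0 × 0.2658 = 101.0 mL.

101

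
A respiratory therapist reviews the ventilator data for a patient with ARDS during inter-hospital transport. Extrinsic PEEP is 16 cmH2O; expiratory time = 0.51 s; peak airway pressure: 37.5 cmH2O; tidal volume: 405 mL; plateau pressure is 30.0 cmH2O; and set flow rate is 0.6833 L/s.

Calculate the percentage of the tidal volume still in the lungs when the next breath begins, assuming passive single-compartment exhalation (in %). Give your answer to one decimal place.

20.1

R = (PIP − Pplat)/V̇ = (37.5 − 30.0) / 0.6833 = 7.5/0.6833 = 10.976 cmH2O·s/L.
C = Vt/(Pplat − PEEP) = 405.0 / (30.0 − 16) = 405.0/14.0 = 28.929 mL/cmH2O.
τ = R × C = 10.976 × 0.02893 L/cmH2O = 0.3175 s.
Fraction remaining at end-expiration = e^(−Te/τ) = e^(−0.51/0.3175) = 0.2006 → 20.06%.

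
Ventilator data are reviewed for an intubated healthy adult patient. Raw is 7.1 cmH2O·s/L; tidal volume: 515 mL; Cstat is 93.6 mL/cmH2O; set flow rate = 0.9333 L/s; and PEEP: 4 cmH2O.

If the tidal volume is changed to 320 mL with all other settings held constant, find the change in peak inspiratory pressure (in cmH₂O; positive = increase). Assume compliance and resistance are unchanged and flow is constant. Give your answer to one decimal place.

-2.1

PIP = Vt/C + R·V̇ + PEEP (constant-flow equation of motion).
Only the elastic term changes: ΔPIP = ΔVt / C = (320 − 515) / 93.6 = -2.083 cmH2O.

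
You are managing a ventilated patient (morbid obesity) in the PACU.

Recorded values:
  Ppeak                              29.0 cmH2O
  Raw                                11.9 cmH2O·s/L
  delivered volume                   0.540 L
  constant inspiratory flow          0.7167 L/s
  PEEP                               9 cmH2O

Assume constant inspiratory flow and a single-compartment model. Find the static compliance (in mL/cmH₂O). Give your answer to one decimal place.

Equation of motion (constant flow): PIP = Vt/C + R·V̇ + PEEP.
Vt/C = PIP − R·V̇ − PEEP = 29.0 − 11.9×0.7167 − 9 = 29.0 − 8.529 − 9 = 11.471 cmH2O.
C = Vt / 11.471 = 540 / 11.471 = 47.075 mL/cmH2O.

47.1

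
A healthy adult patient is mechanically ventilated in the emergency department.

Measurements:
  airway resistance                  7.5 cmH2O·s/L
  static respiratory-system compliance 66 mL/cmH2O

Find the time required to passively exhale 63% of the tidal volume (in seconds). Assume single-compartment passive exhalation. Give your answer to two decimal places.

τ = R × C = 7.5 × 66 mL/cmH2O = 7.5 × 0.066 L/cmH2O = 0.495 s.
Exhaled fraction f = 1 − e^(−t/τ) → t = −τ·ln(1 − f) = −0.495·ln(0.37) = 0.4922 s.

0.49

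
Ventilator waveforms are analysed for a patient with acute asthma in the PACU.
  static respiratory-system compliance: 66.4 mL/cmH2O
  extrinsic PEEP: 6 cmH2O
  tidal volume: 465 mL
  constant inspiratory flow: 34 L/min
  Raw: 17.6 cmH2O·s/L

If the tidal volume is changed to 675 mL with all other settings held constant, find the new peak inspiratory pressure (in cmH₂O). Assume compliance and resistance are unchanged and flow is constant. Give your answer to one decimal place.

Flow: 34 L/min ÷ 60 = 0.5667 L/s.
PIP = Vt/C + R·V̇ + PEEP (constant-flow equation of motion).
Only the elastic term changes: ΔPIP = ΔVt / C = (675 − 465) / 66.4 = 3.163 cmH2O.
Original PIP = 465/66.4 + 17.6×0.5667 + 6 = 22.977 cmH2O; new PIP = 22.977 + (3.163) = 26.14 cmH2O.

26.1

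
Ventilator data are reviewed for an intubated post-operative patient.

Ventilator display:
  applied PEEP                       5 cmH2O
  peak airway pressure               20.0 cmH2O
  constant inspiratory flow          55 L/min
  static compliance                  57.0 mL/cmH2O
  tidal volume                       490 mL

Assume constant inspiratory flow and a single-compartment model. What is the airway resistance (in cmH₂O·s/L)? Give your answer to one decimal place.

7.0

Flow: 55 L/min ÷ 60 = 0.9167 L/s.
Equation of motion (constant flow): PIP = Vt/C + R·V̇ + PEEP.
R·V̇ = PIP − Vt/C − PEEP = 20.0 − 490/57.0 − 5 = 20.0 − 8.596 − 5 = 6.404 cmH2O.
R = 6.404 / 0.9167 = 6.986 cmH2O·s/L.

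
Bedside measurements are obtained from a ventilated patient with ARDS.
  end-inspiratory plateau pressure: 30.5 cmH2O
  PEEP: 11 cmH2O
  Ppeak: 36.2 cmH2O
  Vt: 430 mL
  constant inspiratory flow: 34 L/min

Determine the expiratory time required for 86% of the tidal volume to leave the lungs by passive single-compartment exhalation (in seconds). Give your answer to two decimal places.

0.44

Flow: 34 L/min ÷ 60 = 0.5667 L/s.
R = (PIP − Pplat)/V̇ = (36.2 − 30.5) / 0.5667 = 5.7/0.5667 = 10.058 cmH2O·s/L.
C = Vt/(Pplat − PEEP) = 430.0 / (30.5 − 11) = 430.0/19.5 = 22.051 mL/cmH2O.
τ = R × C = 10.058 × 0.02205 L/cmH2O = 0.2218 s.
t = −τ·ln(1 − 0.86) = −0.2218·ln(0.14) = 0.4361 s.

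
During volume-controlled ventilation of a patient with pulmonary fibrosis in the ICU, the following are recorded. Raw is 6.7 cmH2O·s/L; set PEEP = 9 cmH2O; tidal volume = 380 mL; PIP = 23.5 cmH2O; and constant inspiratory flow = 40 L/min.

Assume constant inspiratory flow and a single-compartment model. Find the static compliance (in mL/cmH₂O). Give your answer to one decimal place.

Flow: 40 L/min ÷ 60 = 0.6667 L/s.
Equation of motion (constant flow): PIP = Vt/C + R·V̇ + PEEP.
Vt/C = PIP − R·V̇ − PEEP = 23.5 − 6.7×0.6667 − 9 = 23.5 − 4.467 − 9 = 10.033 cmH2O.
C = Vt / 10.033 = 380 / 10.033 = 37.875 mL/cmH2O.

37.9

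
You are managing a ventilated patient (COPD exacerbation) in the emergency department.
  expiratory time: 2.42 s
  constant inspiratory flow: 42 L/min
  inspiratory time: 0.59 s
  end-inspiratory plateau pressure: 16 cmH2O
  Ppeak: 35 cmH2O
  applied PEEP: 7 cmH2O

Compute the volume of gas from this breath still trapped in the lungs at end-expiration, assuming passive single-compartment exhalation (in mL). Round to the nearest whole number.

59

Flow: 42 L/min ÷ 60 = 0.7 L/s.
Vt = flow × Ti = 0.7 L/s × 0.59 s × 1000 mL/L = 413.0 mL.
R = (PIP − Pplat)/V̇ = (35 − 16) / 0.7 = 19.0/0.7 = 27.143 cmH2O·s/L.
C = Vt/(Pplat − PEEP) = 413.0 / (16 − 7) = 413.0/9.0 = 45.889 mL/cmH2O.
τ = R × C = 27.143 × 0.04589 L/cmH2O = 1.246 s.
Fraction remaining = e^(−Te/τ) = e^(−2.42/1.246) = 0.1434.
Trapped volume = 413.0 × 0.1434 = 59.224 mL.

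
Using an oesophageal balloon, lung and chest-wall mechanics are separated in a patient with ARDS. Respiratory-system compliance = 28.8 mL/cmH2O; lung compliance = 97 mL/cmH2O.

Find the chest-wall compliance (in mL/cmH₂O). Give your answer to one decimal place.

1/Ccw = 1/Crs − 1/CL.
1/Ccw = 1/28.8 − 1/97 = 0.02441.
Ccw = 40.967 mL/cmH2O.

41.0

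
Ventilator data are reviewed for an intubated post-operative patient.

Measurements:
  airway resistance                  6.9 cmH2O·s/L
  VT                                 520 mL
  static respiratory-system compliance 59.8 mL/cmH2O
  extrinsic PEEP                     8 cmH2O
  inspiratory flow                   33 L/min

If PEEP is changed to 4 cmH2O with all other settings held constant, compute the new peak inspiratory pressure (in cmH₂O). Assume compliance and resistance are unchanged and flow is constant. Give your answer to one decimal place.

16.5

Flow: 33 L/min ÷ 60 = 0.55 L/s.
PIP = Vt/C + R·V̇ + PEEP (constant-flow equation of motion).
Only the baseline term changes: ΔPIP = ΔPEEP = 4 − 8 = -4.0 cmH2O.
Original PIP = 520/59.8 + 6.9×0.55 + 8 = 20.491 cmH2O; new PIP = 20.491 + (-4.0) = 16.491 cmH2O.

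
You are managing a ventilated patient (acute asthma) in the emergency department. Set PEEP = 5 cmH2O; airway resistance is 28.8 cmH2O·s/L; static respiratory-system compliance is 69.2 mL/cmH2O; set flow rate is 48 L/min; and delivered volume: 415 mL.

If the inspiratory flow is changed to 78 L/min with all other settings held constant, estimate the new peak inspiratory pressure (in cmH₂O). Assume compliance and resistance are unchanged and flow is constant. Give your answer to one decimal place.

Flow: 48 L/min ÷ 60 = 0.8 L/s.
New flow: 78 L/min ÷ 60 = 1.3 L/s.
PIP = Vt/C + R·V̇ + PEEP (constant-flow equation of motion).
Only the resistive term changes: ΔPIP = R × ΔV̇ = 28.8 × (1.3 − 0.8) = 28.8 × 0.5 = 14.4 cmH2O.
Original PIP = 415/69.2 + 28.8×0.8 + 5 = 34.037 cmH2O; new PIP = 34.037 + (14.4) = 48.437 cmH2O.

48.4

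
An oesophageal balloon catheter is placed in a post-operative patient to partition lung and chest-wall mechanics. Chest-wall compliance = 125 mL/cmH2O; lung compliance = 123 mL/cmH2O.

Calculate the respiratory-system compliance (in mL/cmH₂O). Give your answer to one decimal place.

Lung and chest wall are elastances in series: 1/Crs = 1/CL + 1/Ccw.
1/Crs = 1/123 + 1/125 = 0.01613.
Crs = 61.996 mL/cmH2O.

62.0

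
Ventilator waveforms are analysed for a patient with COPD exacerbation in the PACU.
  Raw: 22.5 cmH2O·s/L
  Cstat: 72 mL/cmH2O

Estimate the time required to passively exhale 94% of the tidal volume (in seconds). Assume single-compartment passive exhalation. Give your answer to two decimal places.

τ = R × C = 22.5 × 72 mL/cmH2O = 22.5 × 0.072 L/cmH2O = 1.62 s.
Exhaled fraction f = 1 − e^(−t/τ) → t = −τ·ln(1 − f) = −1.62·ln(0.06) = 4.558 s.

4.56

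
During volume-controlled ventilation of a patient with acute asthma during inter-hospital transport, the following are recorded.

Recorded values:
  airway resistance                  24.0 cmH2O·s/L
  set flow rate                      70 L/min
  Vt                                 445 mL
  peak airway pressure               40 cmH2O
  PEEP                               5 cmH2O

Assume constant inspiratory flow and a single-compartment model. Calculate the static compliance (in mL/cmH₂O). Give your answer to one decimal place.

Flow: 70 L/min ÷ 60 = 1.1667 L/s.
Equation of motion (constant flow): PIP = Vt/C + R·V̇ + PEEP.
Vt/C = PIP − R·V̇ − PEEP = 40 − 24.0×1.1667 − 5 = 40 − 28.001 − 5 = 6.999 cmH2O.
C = Vt / 6.999 = 445 / 6.999 = 63.581 mL/cmH2O.

63.6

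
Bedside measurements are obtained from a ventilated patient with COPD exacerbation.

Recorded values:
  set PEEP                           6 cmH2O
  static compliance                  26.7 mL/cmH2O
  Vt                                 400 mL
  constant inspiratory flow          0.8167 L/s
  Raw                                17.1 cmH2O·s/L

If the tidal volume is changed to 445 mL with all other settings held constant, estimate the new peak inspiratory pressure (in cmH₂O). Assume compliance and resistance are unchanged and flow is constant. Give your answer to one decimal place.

PIP = Vt/C + R·V̇ + PEEP (constant-flow equation of motion).
Only the elastic term changes: ΔPIP = ΔVt / C = (445 − 400) / 26.7 = 1.685 cmH2O.
Original PIP = 400/26.7 + 17.1×0.8167 + 6 = 34.947 cmH2O; new PIP = 34.947 + (1.685) = 36.632 cmH2O.

36.6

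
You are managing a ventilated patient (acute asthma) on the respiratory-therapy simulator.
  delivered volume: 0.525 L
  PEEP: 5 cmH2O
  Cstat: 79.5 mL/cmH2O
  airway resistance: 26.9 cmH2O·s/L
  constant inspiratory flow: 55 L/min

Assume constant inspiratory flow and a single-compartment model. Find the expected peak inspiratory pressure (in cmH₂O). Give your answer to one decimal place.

Flow: 55 L/min ÷ 60 = 0.9167 L/s.
Equation of motion (constant flow): PIP = Vt/C + R·V̇ + PEEP.
PIP = 525/79.5 + 26.9×0.9167 + 5 = 6.604 + 24.659 + 5 = 36.263 cmH2O.

36.3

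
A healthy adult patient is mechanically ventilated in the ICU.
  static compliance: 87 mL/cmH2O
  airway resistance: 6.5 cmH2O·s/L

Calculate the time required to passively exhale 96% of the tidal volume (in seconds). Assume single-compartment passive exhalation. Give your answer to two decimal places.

τ = R × C = 6.5 × 87 mL/cmH2O = 6.5 × 0.087 L/cmH2O = 0.5655 s.
Exhaled fraction f = 1 − e^(−t/τ) → t = −τ·ln(1 − f) = −0.5655·ln(0.04) = 1.82 s.

1.82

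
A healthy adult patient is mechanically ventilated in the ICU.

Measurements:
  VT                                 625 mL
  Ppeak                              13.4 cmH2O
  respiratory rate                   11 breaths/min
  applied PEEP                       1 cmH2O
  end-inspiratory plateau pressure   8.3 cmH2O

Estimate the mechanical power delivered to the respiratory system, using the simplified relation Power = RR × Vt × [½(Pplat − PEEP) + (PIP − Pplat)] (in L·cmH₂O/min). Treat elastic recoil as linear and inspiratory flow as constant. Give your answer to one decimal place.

60.2

Per-breath work = Vt × [½(Pplat−PEEP) + (PIP−Pplat)] = 0.625 × [0.5×7.3 + 5.1] = 0.625 × 8.75 = 5.469 L·cmH2O.
Power = 11 × 5.469 = 60.159 L·cmH2O/min.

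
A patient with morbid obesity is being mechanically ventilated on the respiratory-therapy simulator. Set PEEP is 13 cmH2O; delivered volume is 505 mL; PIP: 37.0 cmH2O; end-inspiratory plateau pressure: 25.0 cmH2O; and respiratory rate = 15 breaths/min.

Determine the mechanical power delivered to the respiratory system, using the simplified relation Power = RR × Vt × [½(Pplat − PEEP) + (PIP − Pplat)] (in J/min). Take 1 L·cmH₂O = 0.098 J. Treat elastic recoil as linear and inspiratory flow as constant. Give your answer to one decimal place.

13.4

Per-breath work = Vt × [½(Pplat−PEEP) + (PIP−Pplat)] = 0.505 × [0.5×12.0 + 12.0] = 0.505 × 18.0 = 9.09 L·cmH2O.
Power = 15 × 9.09 = 136.35 L·cmH2O/min.
× 0.098 J/(L·cmH2O) → 13.362 J/min.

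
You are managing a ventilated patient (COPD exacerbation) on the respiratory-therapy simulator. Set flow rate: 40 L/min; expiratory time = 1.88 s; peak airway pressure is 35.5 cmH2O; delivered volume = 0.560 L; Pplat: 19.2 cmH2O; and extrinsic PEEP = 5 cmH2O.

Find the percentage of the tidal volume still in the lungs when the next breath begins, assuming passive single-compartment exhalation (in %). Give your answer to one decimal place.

Flow: 40 L/min ÷ 60 = 0.6667 L/s.
R = (PIP − Pplat)/V̇ = (35.5 − 19.2) / 0.6667 = 16.3/0.6667 = 24.449 cmH2O·s/L.
C = Vt/(Pplat − PEEP) = 560.0 / (19.2 − 5) = 560.0/14.2 = 39.437 mL/cmH2O.
τ = R × C = 24.449 × 0.03944 L/cmH2O = 0.9643 s.
Fraction remaining at end-expiration = e^(−Te/τ) = e^(−1.88/0.9643) = 0.1423 → 14.23%.

14.2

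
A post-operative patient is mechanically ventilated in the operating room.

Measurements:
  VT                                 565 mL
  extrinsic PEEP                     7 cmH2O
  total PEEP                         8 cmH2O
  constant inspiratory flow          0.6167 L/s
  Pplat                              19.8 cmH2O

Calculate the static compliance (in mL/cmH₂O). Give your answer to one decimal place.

End-expiratory occlusion gives total PEEP = 8 cmH2O (intrinsic PEEP = 8 − 7 = 1). Use total PEEP for the elastic gradient.
Cstat = Vt / (Pplat − PEEPtotal) = 565 / (19.8 − 8) = 565 / 11.8 = 47.881 mL/cmH2O.

47.9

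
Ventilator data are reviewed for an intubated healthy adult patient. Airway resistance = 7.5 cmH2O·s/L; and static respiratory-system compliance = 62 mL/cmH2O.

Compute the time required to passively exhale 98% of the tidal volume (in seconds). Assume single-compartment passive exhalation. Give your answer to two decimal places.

1.82

τ = R × C = 7.5 × 62 mL/cmH2O = 7.5 × 0.062 L/cmH2O = 0.465 s.
Exhaled fraction f = 1 − e^(−t/τ) → t = −τ·ln(1 − f) = −0.465·ln(0.02) = 1.819 s.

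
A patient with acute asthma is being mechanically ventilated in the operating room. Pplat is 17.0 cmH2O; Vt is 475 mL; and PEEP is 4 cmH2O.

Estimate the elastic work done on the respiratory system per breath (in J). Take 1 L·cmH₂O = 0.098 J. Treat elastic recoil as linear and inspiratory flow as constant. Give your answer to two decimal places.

0.30

Elastic work ≈ ½ × (Pplat − PEEP) × Vt = 0.5 × (17.0 − 4) × 0.475 L = 0.5 × 13.0 × 0.475 = 3.088 L·cmH2O.
× 0.098 J/(L·cmH2O) → 0.3026 J.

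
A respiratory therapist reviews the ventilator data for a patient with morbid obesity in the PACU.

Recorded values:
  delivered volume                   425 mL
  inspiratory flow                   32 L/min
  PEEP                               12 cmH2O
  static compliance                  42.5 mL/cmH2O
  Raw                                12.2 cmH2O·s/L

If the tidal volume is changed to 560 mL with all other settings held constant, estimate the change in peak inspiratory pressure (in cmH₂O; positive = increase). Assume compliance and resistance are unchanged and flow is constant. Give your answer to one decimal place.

3.2

PIP = Vt/C + R·V̇ + PEEP (constant-flow equation of motion).
Only the elastic term changes: ΔPIP = ΔVt / C = (560 − 425) / 42.5 = 3.176 cmH2O.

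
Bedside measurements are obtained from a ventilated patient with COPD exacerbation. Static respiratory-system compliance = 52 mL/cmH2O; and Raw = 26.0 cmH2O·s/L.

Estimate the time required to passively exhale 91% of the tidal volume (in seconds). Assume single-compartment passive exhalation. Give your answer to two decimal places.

3.26

τ = R × C = 26.0 × 52 mL/cmH2O = 26.0 × 0.052 L/cmH2O = 1.352 s.
Exhaled fraction f = 1 − e^(−t/τ) → t = −τ·ln(1 − f) = −1.352·ln(0.09) = 3.256 s.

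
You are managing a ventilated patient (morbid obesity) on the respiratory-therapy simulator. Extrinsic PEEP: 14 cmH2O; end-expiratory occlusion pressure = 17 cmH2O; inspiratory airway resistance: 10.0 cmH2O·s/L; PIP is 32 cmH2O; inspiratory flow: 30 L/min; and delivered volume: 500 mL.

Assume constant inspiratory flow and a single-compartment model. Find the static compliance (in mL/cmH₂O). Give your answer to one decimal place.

Flow: 30 L/min ÷ 60 = 0.5 L/s.
Total PEEP = 17 cmH2O (set 14 + intrinsic 3); this is the baseline alveolar pressure.
Equation of motion (constant flow): PIP = Vt/C + R·V̇ + PEEP.
Vt/C = PIP − R·V̇ − PEEP = 32 − 10.0×0.5 − 17 = 32 − 5.0 − 17 = 10.0 cmH2O.
C = Vt / 10.0 = 500 / 10.0 = 50.0 mL/cmH2O.

50.0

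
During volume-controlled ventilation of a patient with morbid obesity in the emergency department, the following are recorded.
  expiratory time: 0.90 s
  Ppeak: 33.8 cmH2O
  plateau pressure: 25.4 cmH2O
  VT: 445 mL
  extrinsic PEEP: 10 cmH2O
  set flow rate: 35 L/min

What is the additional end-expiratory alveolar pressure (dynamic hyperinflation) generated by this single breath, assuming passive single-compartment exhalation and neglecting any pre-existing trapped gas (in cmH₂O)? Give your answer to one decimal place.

Flow: 35 L/min ÷ 60 = 0.5833 L/s.
R = (PIP − Pplat)/V̇ = (33.8 − 25.4) / 0.5833 = 8.4/0.5833 = 14.401 cmH2O·s/L.
C = Vt/(Pplat − PEEP) = 445.0 / (25.4 − 10) = 445.0/15.4 = 28.896 mL/cmH2O.
τ = R × C = 14.401 × 0.0289 L/cmH2O = 0.4162 s.
Fraction remaining = e^(−Te/τ) = e^(−0.90/0.4162) = 0.115; trapped volume = 445.0 × 0.115 = 51.175 mL.
Additional alveolar pressure from trapping ≈ V_trapped / C = 51.175 / 28.896 = 1.771 cmH2O.

1.8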